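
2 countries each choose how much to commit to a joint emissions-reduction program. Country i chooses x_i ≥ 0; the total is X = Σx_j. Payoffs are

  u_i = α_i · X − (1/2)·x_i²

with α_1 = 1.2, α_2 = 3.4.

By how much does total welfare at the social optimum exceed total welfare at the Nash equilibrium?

Country i's FOC: ∂u_i/∂x_i = α_i − x_i = 0, so x_i* = α_i.
NE contributions = (1.2, 3.4); X = 4.6.
W^NE = (Σα)·X − ½Σα_i² = 4.6² − ½·13 = 14.66.
Planner sets x_i = Σα_j = 4.6 for every i, so X^SO = 2·4.6 = 9.2.
W^SO = (Σα)·X^SO − ½·2·(Σα)² = (2/2)·4.6² = 21.16.
Deadweight loss = W^SO − W^NE = 6.5.

6.5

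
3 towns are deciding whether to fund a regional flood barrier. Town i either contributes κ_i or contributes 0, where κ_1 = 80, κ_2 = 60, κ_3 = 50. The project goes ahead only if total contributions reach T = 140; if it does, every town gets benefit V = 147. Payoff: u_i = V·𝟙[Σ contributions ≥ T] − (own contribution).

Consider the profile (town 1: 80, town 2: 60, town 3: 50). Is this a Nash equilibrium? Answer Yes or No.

No

Total = 190 ≥ 140: provided.
Town 1 (pledges 80, payoff 67): dropping to 0 → total 110, payoff 0. No gain.
Town 2 (pledges 60, payoff 87): dropping to 0 → total 130, payoff 0. No gain.
Town 3 (pledges 50, payoff 97): dropping to 0 → total 140, payoff 147. Profitable deviation.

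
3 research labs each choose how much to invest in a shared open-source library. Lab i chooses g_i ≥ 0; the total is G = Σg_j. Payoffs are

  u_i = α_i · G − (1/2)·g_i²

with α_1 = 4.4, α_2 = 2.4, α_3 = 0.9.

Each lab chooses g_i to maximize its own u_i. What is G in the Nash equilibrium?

7.7

Lab i's FOC: ∂u_i/∂g_i = α_i − g_i = 0, so g_i* = α_i.
NE contributions = (4.4, 2.4, 0.9); G = 7.7.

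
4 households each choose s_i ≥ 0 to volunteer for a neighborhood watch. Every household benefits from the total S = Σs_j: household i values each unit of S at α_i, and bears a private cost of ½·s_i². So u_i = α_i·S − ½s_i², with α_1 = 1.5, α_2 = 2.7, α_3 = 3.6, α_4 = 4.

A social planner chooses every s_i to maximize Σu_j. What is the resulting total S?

47.2

Planner FOC: ∂(Σu_j)/∂s_i = (Σα_j) − s_i = 0, so s_i^SO = Σα_j = 11.8 for every i; S^SO = 47.2.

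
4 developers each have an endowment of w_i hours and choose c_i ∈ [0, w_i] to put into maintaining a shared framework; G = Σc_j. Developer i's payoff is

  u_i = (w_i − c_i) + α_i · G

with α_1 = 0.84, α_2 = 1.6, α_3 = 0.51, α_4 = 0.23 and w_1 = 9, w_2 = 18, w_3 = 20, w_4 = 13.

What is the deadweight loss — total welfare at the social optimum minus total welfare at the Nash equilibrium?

91.56

∂u_i/∂c_i = α_i − 1, so developer i contributes w_i if α_i > 1, else 0.
α_i > 1 for i ∈ {2}; NE contributions (0, 18, 0, 0), G = 18.
W^NE = Σw_i − G^NE + (Σα_i)·G^NE = 60 + 2.18·18 = 99.24.
Planner: ∂(Σu_j)/∂c_i = Σα_j − 1 = 2.18 > 0, so everyone contributes w_i; G^SO = 60, W^SO = 60 + 2.18·60 = 190.8.
Deadweight loss = 91.56.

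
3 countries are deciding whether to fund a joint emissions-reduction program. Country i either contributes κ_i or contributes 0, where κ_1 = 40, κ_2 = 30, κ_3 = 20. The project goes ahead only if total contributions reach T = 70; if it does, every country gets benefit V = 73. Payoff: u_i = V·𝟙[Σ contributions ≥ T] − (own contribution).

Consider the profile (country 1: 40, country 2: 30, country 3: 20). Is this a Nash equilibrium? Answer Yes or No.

No

Total = 90 ≥ 70: provided.
Country 1 (pledges 40, payoff 33): dropping to 0 → total 50, payoff 0. No gain.
Country 2 (pledges 30, payoff 43): dropping to 0 → total 60, payoff 0. No gain.
Country 3 (pledges 20, payoff 53): dropping to 0 → total 70, payoff 73. Profitable deviation.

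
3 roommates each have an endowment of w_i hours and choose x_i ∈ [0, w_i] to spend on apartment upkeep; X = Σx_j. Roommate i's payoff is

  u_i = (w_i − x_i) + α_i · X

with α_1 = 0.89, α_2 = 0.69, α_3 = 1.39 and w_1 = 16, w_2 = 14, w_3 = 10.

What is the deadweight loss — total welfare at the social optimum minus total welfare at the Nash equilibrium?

59.1

∂u_i/∂x_i = α_i − 1, so roommate i contributes w_i if α_i > 1, else 0.
α_i > 1 for i ∈ {3}; NE contributions (0, 0, 10), X = 10.
W^NE = Σw_i − X^NE + (Σα_i)·X^NE = 40 + 1.97·10 = 59.7.
Planner: ∂(Σu_j)/∂x_i = Σα_j − 1 = 1.97 > 0, so everyone contributes w_i; X^SO = 40, W^SO = 40 + 1.97·40 = 118.8.
Deadweight loss = 59.1.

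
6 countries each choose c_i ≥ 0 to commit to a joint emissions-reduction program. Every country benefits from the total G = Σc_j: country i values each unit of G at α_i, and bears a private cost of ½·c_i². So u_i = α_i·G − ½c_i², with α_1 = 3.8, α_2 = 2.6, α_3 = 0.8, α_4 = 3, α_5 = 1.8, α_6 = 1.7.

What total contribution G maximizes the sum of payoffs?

82.2

Planner FOC: ∂(Σu_j)/∂c_i = (Σα_j) − c_i = 0, so c_i^SO = Σα_j = 13.7 for every i; G^SO = 82.2.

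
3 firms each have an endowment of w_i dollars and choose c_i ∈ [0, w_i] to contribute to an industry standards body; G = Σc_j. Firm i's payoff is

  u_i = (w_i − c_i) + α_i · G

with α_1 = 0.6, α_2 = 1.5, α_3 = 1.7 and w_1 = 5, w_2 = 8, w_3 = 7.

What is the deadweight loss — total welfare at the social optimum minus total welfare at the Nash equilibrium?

14

∂u_i/∂c_i = α_i − 1, so firm i contributes w_i if α_i > 1, else 0.
α_i > 1 for i ∈ {2, 3}; NE contributions (0, 8, 7), G = 15.
W^NE = Σw_i − G^NE + (Σα_i)·G^NE = 20 + 2.8·15 = 62.
Planner: ∂(Σu_j)/∂c_i = Σα_j − 1 = 2.8 > 0, so everyone contributes w_i; G^SO = 20, W^SO = 20 + 2.8·20 = 76.
Deadweight loss = 14.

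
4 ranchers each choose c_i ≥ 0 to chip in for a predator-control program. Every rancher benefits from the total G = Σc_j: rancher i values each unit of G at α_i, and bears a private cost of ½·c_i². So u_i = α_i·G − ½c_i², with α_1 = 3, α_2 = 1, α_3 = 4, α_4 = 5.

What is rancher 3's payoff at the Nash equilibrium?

44

Rancher i's FOC: ∂u_i/∂c_i = α_i − c_i = 0, so c_i* = α_i.
NE contributions = (3, 1, 4, 5); G = 13.
u_3 = α_3·G − ½·(c_3)² = 4·13 − ½·4² = 44.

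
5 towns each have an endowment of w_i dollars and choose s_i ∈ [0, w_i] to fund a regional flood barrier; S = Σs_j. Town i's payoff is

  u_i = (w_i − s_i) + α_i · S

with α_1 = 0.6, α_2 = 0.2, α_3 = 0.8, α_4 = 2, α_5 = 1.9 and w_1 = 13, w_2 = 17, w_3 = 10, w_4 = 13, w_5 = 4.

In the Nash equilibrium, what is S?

17

∂u_i/∂s_i = α_i − 1, so town i contributes w_i if α_i > 1, else 0.
α_i > 1 for i ∈ {4, 5}; NE contributions (0, 0, 0, 13, 4), S = 17.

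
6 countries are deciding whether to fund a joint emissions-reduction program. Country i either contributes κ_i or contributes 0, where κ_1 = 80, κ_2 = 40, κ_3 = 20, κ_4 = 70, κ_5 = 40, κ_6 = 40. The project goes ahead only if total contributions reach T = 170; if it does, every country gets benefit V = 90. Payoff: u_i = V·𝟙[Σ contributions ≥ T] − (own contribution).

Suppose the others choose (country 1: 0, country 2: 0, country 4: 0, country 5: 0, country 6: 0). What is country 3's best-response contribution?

Others' total = 0. Even contributing 20 gives 20 < 170: no benefit either way.
Best response: 0.

0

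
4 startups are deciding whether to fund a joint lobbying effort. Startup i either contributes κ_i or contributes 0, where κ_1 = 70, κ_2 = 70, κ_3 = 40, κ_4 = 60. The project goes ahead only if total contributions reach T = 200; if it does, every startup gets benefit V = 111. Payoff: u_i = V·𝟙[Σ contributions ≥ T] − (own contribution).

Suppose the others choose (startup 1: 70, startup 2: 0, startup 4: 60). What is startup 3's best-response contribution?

Others' total = 130. Even contributing 40 gives 170 < 200: no benefit either way.
Best response: 0.

0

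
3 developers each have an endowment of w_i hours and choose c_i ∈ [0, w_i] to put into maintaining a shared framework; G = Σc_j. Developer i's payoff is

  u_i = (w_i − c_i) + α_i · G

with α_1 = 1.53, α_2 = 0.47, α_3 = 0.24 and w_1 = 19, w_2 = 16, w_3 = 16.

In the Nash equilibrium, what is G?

19

∂u_i/∂c_i = α_i − 1, so developer i contributes w_i if α_i > 1, else 0.
α_i > 1 for i ∈ {1}; NE contributions (19, 0, 0), G = 19.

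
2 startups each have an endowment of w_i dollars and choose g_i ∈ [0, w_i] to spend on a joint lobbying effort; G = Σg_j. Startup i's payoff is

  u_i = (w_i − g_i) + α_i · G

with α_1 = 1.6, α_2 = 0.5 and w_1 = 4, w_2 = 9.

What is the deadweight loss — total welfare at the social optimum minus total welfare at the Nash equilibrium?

9.9

∂u_i/∂g_i = α_i − 1, so startup i contributes w_i if α_i > 1, else 0.
α_i > 1 for i ∈ {1}; NE contributions (4, 0), G = 4.
W^NE = Σw_i − G^NE + (Σα_i)·G^NE = 13 + 1.1·4 = 17.4.
Planner: ∂(Σu_j)/∂g_i = Σα_j − 1 = 1.1 > 0, so everyone contributes w_i; G^SO = 13, W^SO = 13 + 1.1·13 = 27.3.
Deadweight loss = 9.9.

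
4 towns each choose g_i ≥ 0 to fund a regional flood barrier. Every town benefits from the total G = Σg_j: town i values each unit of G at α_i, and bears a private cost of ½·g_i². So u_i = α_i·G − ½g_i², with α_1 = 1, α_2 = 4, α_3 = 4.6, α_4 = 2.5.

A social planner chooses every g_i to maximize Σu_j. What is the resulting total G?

Planner FOC: ∂(Σu_j)/∂g_i = (Σα_j) − g_i = 0, so g_i^SO = Σα_j = 12.1 for every i; G^SO = 48.4.

48.4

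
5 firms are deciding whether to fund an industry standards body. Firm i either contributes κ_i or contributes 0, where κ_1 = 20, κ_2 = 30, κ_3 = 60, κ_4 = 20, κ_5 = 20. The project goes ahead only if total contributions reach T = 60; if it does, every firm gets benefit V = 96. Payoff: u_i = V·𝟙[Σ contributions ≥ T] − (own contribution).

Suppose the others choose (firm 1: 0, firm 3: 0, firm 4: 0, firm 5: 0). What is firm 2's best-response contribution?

0

Others' total = 0. Even contributing 30 gives 30 < 60: no benefit either way.
Best response: 0.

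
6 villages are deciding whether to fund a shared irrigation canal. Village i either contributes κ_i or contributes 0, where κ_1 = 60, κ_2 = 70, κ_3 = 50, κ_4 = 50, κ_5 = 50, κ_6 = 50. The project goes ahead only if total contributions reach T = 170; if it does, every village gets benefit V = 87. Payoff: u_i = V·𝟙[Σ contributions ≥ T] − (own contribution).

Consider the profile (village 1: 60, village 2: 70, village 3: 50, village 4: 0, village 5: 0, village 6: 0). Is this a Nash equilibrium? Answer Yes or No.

Yes

Total = 180 ≥ 170: provided.
Village 1 (pledges 60, payoff 27): dropping to 0 → total 120, payoff 0. No gain.
Village 2 (pledges 70, payoff 17): dropping to 0 → total 110, payoff 0. No gain.
Village 3 (pledges 50, payoff 37): dropping to 0 → total 130, payoff 0. No gain.
Village 4 (pledges 0, payoff 87): pledging 50 → total 230, payoff 37. No gain.
Village 5 (pledges 0, payoff 87): pledging 50 → total 230, payoff 37. No gain.
Village 6 (pledges 0, payoff 87): pledging 50 → total 230, payoff 37. No gain.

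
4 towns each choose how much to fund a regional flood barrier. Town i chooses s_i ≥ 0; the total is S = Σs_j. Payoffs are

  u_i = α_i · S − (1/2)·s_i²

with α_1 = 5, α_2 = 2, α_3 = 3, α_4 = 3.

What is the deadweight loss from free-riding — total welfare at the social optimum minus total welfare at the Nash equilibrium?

Town i's FOC: ∂u_i/∂s_i = α_i − s_i = 0, so s_i* = α_i.
NE contributions = (5, 2, 3, 3); S = 13.
W^NE = (Σα)·S − ½Σα_i² = 13² − ½·47 = 145.5.
Planner sets s_i = Σα_j = 13 for every i, so S^SO = 4·13 = 52.
W^SO = (Σα)·S^SO − ½·4·(Σα)² = (4/2)·13² = 338.
Deadweight loss = W^SO − W^NE = 192.5.

192.5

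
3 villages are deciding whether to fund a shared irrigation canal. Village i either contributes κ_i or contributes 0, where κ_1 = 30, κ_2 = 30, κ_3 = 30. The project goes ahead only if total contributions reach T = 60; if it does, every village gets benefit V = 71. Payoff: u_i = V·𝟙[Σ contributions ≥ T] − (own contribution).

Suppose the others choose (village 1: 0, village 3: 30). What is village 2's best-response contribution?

30

Others' total = 30. Contributing 30 brings total to 60 ≥ 60: gain V − κ_2 = 41.
Best response: 30.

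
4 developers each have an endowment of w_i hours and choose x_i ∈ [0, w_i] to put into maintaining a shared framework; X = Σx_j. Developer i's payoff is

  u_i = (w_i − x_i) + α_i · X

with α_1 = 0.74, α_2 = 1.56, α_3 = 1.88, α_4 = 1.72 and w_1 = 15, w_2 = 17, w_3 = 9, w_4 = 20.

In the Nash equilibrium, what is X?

∂u_i/∂x_i = α_i − 1, so developer i contributes w_i if α_i > 1, else 0.
α_i > 1 for i ∈ {2, 3, 4}; NE contributions (0, 17, 9, 20), X = 46.

46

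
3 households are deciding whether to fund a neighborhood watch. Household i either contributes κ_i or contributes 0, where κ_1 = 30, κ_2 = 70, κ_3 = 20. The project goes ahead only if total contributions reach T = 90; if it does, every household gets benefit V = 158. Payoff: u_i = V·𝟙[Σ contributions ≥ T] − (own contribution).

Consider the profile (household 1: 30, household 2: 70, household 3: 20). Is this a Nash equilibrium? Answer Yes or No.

Total = 120 ≥ 90: provided.
Household 1 (pledges 30, payoff 128): dropping to 0 → total 90, payoff 158. Profitable deviation.

No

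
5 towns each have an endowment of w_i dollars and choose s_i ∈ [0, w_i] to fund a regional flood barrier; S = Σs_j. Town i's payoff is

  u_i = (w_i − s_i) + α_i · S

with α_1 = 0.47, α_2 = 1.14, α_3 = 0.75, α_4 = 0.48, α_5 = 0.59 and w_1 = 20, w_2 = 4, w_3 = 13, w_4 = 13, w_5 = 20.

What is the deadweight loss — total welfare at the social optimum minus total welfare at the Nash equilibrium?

∂u_i/∂s_i = α_i − 1, so town i contributes w_i if α_i > 1, else 0.
α_i > 1 for i ∈ {2}; NE contributions (0, 4, 0, 0, 0), S = 4.
W^NE = Σw_i − S^NE + (Σα_i)·S^NE = 70 + 2.43·4 = 79.72.
Planner: ∂(Σu_j)/∂s_i = Σα_j − 1 = 2.43 > 0, so everyone contributes w_i; S^SO = 70, W^SO = 70 + 2.43·70 = 240.1.
Deadweight loss = 160.38.

160.38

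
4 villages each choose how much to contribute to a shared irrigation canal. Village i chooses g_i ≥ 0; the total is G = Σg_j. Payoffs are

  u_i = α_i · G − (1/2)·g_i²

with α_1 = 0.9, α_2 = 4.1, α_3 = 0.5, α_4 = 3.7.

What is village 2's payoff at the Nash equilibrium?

Village i's FOC: ∂u_i/∂g_i = α_i − g_i = 0, so g_i* = α_i.
NE contributions = (0.9, 4.1, 0.5, 3.7); G = 9.2.
u_2 = α_2·G − ½·(g_2)² = 4.1·9.2 − ½·4.1² = 29.315.

29.315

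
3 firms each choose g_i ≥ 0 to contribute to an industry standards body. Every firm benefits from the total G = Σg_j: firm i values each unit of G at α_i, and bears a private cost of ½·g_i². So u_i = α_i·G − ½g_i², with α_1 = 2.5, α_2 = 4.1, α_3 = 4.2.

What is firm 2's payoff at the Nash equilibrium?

35.875

Firm i's FOC: ∂u_i/∂g_i = α_i − g_i = 0, so g_i* = α_i.
NE contributions = (2.5, 4.1, 4.2); G = 10.8.
u_2 = α_2·G − ½·(g_2)² = 4.1·10.8 − ½·4.1² = 35.875.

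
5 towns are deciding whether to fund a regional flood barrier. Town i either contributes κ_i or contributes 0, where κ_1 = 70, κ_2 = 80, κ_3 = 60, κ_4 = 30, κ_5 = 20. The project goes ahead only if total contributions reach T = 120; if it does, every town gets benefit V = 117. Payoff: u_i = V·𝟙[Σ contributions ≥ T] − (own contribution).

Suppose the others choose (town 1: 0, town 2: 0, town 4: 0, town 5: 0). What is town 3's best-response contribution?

0

Others' total = 0. Even contributing 60 gives 60 < 120: no benefit either way.
Best response: 0.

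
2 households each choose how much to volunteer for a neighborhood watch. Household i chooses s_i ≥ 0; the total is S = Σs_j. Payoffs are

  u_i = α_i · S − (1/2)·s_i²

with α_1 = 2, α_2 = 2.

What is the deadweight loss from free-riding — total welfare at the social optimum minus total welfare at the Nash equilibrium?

Household i's FOC: ∂u_i/∂s_i = α_i − s_i = 0, so s_i* = α_i.
NE contributions = (2, 2); S = 4.
W^NE = (Σα)·S − ½Σα_i² = 4² − ½·8 = 12.
Planner sets s_i = Σα_j = 4 for every i, so S^SO = 2·4 = 8.
W^SO = (Σα)·S^SO − ½·2·(Σα)² = (2/2)·4² = 16.
Deadweight loss = W^SO − W^NE = 4.

4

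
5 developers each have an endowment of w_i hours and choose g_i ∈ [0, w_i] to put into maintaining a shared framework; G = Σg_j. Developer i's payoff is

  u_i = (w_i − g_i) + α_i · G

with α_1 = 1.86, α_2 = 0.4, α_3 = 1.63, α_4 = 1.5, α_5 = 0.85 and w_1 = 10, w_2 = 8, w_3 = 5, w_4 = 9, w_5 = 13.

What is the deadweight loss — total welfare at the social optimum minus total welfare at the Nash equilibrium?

110.04

∂u_i/∂g_i = α_i − 1, so developer i contributes w_i if α_i > 1, else 0.
α_i > 1 for i ∈ {1, 3, 4}; NE contributions (10, 0, 5, 9, 0), G = 24.
W^NE = Σw_i − G^NE + (Σα_i)·G^NE = 45 + 5.24·24 = 170.76.
Planner: ∂(Σu_j)/∂g_i = Σα_j − 1 = 5.24 > 0, so everyone contributes w_i; G^SO = 45, W^SO = 45 + 5.24·45 = 280.8.
Deadweight loss = 110.04.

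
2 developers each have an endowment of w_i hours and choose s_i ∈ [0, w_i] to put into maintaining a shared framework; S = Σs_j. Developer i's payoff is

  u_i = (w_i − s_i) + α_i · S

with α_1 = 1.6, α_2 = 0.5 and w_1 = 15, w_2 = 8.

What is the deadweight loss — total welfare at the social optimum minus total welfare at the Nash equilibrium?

∂u_i/∂s_i = α_i − 1, so developer i contributes w_i if α_i > 1, else 0.
α_i > 1 for i ∈ {1}; NE contributions (15, 0), S = 15.
W^NE = Σw_i − S^NE + (Σα_i)·S^NE = 23 + 1.1·15 = 39.5.
Planner: ∂(Σu_j)/∂s_i = Σα_j − 1 = 1.1 > 0, so everyone contributes w_i; S^SO = 23, W^SO = 23 + 1.1·23 = 48.3.
Deadweight loss = 8.8.

8.8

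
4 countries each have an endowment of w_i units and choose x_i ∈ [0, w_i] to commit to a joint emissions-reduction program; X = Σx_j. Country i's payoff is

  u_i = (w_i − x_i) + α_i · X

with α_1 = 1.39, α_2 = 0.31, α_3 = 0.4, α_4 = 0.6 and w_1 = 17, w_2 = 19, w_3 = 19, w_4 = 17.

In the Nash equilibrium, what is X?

∂u_i/∂x_i = α_i − 1, so country i contributes w_i if α_i > 1, else 0.
α_i > 1 for i ∈ {1}; NE contributions (17, 0, 0, 0), X = 17.

17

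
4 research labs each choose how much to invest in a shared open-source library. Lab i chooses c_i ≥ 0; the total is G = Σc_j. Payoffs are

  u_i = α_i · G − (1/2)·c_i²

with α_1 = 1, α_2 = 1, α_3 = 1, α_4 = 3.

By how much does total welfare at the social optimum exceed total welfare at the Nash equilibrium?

Lab i's FOC: ∂u_i/∂c_i = α_i − c_i = 0, so c_i* = α_i.
NE contributions = (1, 1, 1, 3); G = 6.
W^NE = (Σα)·G − ½Σα_i² = 6² − ½·12 = 30.
Planner sets c_i = Σα_j = 6 for every i, so G^SO = 4·6 = 24.
W^SO = (Σα)·G^SO − ½·4·(Σα)² = (4/2)·6² = 72.
Deadweight loss = W^SO − W^NE = 42.

42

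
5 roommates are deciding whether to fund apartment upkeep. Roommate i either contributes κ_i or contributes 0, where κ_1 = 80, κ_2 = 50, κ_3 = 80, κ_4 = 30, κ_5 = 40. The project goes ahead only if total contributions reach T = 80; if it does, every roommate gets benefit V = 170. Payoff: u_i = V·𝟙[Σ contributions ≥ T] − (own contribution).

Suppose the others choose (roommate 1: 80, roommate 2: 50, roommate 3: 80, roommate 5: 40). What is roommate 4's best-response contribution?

0

Others' total = 250 ≥ 80; contributing adds cost 30 for no extra benefit.
Best response: 0.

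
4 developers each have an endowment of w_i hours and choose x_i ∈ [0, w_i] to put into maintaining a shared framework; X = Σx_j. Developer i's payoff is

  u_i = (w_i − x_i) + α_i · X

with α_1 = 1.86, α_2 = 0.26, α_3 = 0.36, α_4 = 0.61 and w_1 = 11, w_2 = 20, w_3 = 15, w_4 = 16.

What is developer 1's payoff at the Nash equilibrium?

20.46

∂u_i/∂x_i = α_i − 1, so developer i contributes w_i if α_i > 1, else 0.
α_i > 1 for i ∈ {1}; NE contributions (11, 0, 0, 0), X = 11.
u_1 = (11 − 11) + 1.86·11 = 20.46.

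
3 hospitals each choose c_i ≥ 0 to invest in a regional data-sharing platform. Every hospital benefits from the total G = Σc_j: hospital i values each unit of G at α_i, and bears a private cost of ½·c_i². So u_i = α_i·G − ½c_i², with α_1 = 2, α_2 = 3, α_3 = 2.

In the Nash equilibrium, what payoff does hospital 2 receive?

16.5

Hospital i's FOC: ∂u_i/∂c_i = α_i − c_i = 0, so c_i* = α_i.
NE contributions = (2, 3, 2); G = 7.
u_2 = α_2·G − ½·(c_2)² = 3·7 − ½·3² = 16.5.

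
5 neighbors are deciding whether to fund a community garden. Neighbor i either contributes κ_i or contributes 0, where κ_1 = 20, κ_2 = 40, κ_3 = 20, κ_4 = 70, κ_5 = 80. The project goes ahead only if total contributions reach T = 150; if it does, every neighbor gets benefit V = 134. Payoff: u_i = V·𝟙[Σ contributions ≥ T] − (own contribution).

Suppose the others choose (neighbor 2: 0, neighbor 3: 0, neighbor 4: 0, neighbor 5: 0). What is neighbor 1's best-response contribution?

0

Others' total = 0. Even contributing 20 gives 20 < 150: no benefit either way.
Best response: 0.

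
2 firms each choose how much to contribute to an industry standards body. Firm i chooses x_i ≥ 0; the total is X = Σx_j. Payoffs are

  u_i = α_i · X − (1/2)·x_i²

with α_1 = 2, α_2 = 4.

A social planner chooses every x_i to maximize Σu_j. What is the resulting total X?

12

Planner FOC: ∂(Σu_j)/∂x_i = (Σα_j) − x_i = 0, so x_i^SO = Σα_j = 6 for every i; X^SO = 12.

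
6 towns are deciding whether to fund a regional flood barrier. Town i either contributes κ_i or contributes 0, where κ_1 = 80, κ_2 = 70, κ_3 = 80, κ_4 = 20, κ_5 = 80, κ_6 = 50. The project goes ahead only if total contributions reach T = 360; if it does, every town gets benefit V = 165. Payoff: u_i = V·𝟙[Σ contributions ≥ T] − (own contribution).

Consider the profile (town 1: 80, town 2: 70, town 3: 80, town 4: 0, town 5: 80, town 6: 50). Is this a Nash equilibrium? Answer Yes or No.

Total = 360 ≥ 360: provided.
Town 1 (pledges 80, payoff 85): dropping to 0 → total 280, payoff 0. No gain.
Town 2 (pledges 70, payoff 95): dropping to 0 → total 290, payoff 0. No gain.
Town 3 (pledges 80, payoff 85): dropping to 0 → total 280, payoff 0. No gain.
Town 4 (pledges 0, payoff 165): pledging 20 → total 380, payoff 145. No gain.
Town 5 (pledges 80, payoff 85): dropping to 0 → total 280, payoff 0. No gain.
Town 6 (pledges 50, payoff 115): dropping to 0 → total 310, payoff 0. No gain.

Yes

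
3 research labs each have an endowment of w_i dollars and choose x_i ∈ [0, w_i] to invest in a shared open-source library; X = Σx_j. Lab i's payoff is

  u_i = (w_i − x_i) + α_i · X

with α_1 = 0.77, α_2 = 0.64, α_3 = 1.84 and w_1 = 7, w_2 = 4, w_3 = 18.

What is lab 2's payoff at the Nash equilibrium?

∂u_i/∂x_i = α_i − 1, so lab i contributes w_i if α_i > 1, else 0.
α_i > 1 for i ∈ {3}; NE contributions (0, 0, 18), X = 18.
u_2 = (4 − 0) + 0.64·18 = 15.52.

15.52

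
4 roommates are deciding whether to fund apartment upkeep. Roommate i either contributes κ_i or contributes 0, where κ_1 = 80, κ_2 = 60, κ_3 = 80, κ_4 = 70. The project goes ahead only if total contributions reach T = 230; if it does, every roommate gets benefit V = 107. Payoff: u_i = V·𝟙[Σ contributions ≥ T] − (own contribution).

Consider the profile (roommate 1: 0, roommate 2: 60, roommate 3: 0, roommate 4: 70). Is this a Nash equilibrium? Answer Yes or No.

Total = 130 < 230: not provided.
Roommate 1 (pledges 0, payoff 0): pledging 80 → total 210, payoff -80. No gain.
Roommate 2 (pledges 60, payoff -60): dropping to 0 → total 70, payoff 0. Profitable deviation.

No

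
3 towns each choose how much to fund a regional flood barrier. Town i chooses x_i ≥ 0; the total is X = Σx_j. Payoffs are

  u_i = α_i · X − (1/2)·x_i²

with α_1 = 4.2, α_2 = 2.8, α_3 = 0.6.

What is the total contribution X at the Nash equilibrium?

Town i's FOC: ∂u_i/∂x_i = α_i − x_i = 0, so x_i* = α_i.
NE contributions = (4.2, 2.8, 0.6); X = 7.6.

7.6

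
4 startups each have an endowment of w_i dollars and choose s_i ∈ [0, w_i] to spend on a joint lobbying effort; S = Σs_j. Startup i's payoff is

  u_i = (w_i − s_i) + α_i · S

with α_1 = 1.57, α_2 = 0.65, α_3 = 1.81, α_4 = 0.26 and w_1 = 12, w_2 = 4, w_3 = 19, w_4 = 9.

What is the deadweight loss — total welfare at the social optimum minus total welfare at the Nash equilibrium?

42.77

∂u_i/∂s_i = α_i − 1, so startup i contributes w_i if α_i > 1, else 0.
α_i > 1 for i ∈ {1, 3}; NE contributions (12, 0, 19, 0), S = 31.
W^NE = Σw_i − S^NE + (Σα_i)·S^NE = 44 + 3.29·31 = 145.99.
Planner: ∂(Σu_j)/∂s_i = Σα_j − 1 = 3.29 > 0, so everyone contributes w_i; S^SO = 44, W^SO = 44 + 3.29·44 = 188.76.
Deadweight loss = 42.77.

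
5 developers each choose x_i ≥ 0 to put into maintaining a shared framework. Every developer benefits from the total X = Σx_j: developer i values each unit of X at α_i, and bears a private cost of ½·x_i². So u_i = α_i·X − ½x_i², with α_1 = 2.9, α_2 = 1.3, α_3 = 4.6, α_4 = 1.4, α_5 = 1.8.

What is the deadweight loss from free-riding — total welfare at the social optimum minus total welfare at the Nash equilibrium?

234.23

Developer i's FOC: ∂u_i/∂x_i = α_i − x_i = 0, so x_i* = α_i.
NE contributions = (2.9, 1.3, 4.6, 1.4, 1.8); X = 12.
W^NE = (Σα)·X − ½Σα_i² = 12² − ½·36.46 = 125.77.
Planner sets x_i = Σα_j = 12 for every i, so X^SO = 5·12 = 60.
W^SO = (Σα)·X^SO − ½·5·(Σα)² = (5/2)·12² = 360.
Deadweight loss = W^SO − W^NE = 234.23.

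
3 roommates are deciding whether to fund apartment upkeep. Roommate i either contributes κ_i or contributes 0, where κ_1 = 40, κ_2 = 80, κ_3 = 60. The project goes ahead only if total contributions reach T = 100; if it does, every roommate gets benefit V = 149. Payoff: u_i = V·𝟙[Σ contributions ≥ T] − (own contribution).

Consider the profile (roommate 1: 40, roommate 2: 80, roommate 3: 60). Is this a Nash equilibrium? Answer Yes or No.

Total = 180 ≥ 100: provided.
Roommate 1 (pledges 40, payoff 109): dropping to 0 → total 140, payoff 149. Profitable deviation.

No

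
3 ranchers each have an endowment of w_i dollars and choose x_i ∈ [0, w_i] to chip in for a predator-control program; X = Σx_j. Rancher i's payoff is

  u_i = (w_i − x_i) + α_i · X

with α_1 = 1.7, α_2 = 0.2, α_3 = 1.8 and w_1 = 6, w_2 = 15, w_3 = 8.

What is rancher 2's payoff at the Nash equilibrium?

17.8

∂u_i/∂x_i = α_i − 1, so rancher i contributes w_i if α_i > 1, else 0.
α_i > 1 for i ∈ {1, 3}; NE contributions (6, 0, 8), X = 14.
u_2 = (15 − 0) + 0.2·14 = 17.8.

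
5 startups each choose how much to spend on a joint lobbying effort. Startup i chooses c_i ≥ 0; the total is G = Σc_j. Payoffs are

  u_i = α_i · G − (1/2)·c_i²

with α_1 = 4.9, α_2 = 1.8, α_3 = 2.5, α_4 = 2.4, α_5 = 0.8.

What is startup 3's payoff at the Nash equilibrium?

27.875

Startup i's FOC: ∂u_i/∂c_i = α_i − c_i = 0, so c_i* = α_i.
NE contributions = (4.9, 1.8, 2.5, 2.4, 0.8); G = 12.4.
u_3 = α_3·G − ½·(c_3)² = 2.5·12.4 − ½·2.5² = 27.875.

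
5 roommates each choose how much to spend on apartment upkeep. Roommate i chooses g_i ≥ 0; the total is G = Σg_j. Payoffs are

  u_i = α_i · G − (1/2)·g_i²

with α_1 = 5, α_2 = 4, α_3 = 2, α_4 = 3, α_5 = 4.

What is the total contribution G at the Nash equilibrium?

18

Roommate i's FOC: ∂u_i/∂g_i = α_i − g_i = 0, so g_i* = α_i.
NE contributions = (5, 4, 2, 3, 4); G = 18.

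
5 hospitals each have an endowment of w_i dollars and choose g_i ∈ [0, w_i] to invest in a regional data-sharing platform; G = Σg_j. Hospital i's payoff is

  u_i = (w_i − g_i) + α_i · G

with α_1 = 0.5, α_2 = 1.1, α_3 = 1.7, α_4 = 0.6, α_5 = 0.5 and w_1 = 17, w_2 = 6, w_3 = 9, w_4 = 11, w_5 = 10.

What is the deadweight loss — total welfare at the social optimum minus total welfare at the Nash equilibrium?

129.2

∂u_i/∂g_i = α_i − 1, so hospital i contributes w_i if α_i > 1, else 0.
α_i > 1 for i ∈ {2, 3}; NE contributions (0, 6, 9, 0, 0), G = 15.
W^NE = Σw_i − G^NE + (Σα_i)·G^NE = 53 + 3.4·15 = 104.
Planner: ∂(Σu_j)/∂g_i = Σα_j − 1 = 3.4 > 0, so everyone contributes w_i; G^SO = 53, W^SO = 53 + 3.4·53 = 233.2.
Deadweight loss = 129.2.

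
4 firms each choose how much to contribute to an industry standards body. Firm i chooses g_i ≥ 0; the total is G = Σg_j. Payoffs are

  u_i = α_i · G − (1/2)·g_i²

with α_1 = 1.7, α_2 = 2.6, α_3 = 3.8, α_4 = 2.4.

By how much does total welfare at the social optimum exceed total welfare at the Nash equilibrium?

125.175

Firm i's FOC: ∂u_i/∂g_i = α_i − g_i = 0, so g_i* = α_i.
NE contributions = (1.7, 2.6, 3.8, 2.4); G = 10.5.
W^NE = (Σα)·G − ½Σα_i² = 10.5² − ½·29.85 = 95.325.
Planner sets g_i = Σα_j = 10.5 for every i, so G^SO = 4·10.5 = 42.
W^SO = (Σα)·G^SO − ½·4·(Σα)² = (4/2)·10.5² = 220.5.
Deadweight loss = W^SO − W^NE = 125.175.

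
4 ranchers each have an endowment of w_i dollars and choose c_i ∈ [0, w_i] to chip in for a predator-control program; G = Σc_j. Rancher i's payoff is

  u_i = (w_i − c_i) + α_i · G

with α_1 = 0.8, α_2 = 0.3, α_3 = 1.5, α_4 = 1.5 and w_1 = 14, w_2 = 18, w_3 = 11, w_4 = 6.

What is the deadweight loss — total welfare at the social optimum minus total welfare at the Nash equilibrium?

99.2

∂u_i/∂c_i = α_i − 1, so rancher i contributes w_i if α_i > 1, else 0.
α_i > 1 for i ∈ {3, 4}; NE contributions (0, 0, 11, 6), G = 17.
W^NE = Σw_i − G^NE + (Σα_i)·G^NE = 49 + 3.1·17 = 101.7.
Planner: ∂(Σu_j)/∂c_i = Σα_j − 1 = 3.1 > 0, so everyone contributes w_i; G^SO = 49, W^SO = 49 + 3.1·49 = 200.9.
Deadweight loss = 99.2.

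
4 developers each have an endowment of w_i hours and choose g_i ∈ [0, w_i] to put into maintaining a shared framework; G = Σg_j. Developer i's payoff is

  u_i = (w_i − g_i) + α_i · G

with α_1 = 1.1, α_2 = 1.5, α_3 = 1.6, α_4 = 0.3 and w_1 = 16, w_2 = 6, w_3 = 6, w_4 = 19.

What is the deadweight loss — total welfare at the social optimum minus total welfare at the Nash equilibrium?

66.5

∂u_i/∂g_i = α_i − 1, so developer i contributes w_i if α_i > 1, else 0.
α_i > 1 for i ∈ {1, 2, 3}; NE contributions (16, 6, 6, 0), G = 28.
W^NE = Σw_i − G^NE + (Σα_i)·G^NE = 47 + 3.5·28 = 145.
Planner: ∂(Σu_j)/∂g_i = Σα_j − 1 = 3.5 > 0, so everyone contributes w_i; G^SO = 47, W^SO = 47 + 3.5·47 = 211.5.
Deadweight loss = 66.5.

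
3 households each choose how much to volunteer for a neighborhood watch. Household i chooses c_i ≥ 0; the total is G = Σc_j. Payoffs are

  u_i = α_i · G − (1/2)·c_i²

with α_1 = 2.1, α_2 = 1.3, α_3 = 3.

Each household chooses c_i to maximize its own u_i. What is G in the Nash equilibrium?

6.4

Household i's FOC: ∂u_i/∂c_i = α_i − c_i = 0, so c_i* = α_i.
NE contributions = (2.1, 1.3, 3); G = 6.4.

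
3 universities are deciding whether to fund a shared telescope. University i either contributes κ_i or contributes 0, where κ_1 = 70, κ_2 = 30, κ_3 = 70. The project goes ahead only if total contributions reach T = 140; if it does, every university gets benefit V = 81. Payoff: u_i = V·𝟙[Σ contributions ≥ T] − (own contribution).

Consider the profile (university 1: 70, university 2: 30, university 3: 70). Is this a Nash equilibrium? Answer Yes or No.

No

Total = 170 ≥ 140: provided.
University 1 (pledges 70, payoff 11): dropping to 0 → total 100, payoff 0. No gain.
University 2 (pledges 30, payoff 51): dropping to 0 → total 140, payoff 81. Profitable deviation.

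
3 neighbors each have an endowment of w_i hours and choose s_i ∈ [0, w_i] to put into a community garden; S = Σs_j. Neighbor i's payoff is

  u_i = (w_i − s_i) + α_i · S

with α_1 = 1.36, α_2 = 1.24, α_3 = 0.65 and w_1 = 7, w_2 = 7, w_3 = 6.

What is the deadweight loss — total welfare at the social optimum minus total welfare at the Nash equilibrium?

∂u_i/∂s_i = α_i − 1, so neighbor i contributes w_i if α_i > 1, else 0.
α_i > 1 for i ∈ {1, 2}; NE contributions (7, 7, 0), S = 14.
W^NE = Σw_i − S^NE + (Σα_i)·S^NE = 20 + 2.25·14 = 51.5.
Planner: ∂(Σu_j)/∂s_i = Σα_j − 1 = 2.25 > 0, so everyone contributes w_i; S^SO = 20, W^SO = 20 + 2.25·20 = 65.
Deadweight loss = 13.5.

13.5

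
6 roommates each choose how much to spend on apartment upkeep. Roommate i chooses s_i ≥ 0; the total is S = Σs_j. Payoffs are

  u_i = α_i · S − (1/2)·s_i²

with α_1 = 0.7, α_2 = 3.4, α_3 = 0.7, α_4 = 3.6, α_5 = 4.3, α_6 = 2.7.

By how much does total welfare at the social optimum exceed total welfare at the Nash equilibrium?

499.96

Roommate i's FOC: ∂u_i/∂s_i = α_i − s_i = 0, so s_i* = α_i.
NE contributions = (0.7, 3.4, 0.7, 3.6, 4.3, 2.7); S = 15.4.
W^NE = (Σα)·S − ½Σα_i² = 15.4² − ½·51.28 = 211.52.
Planner sets s_i = Σα_j = 15.4 for every i, so S^SO = 6·15.4 = 92.4.
W^SO = (Σα)·S^SO − ½·6·(Σα)² = (6/2)·15.4² = 711.48.
Deadweight loss = W^SO − W^NE = 499.96.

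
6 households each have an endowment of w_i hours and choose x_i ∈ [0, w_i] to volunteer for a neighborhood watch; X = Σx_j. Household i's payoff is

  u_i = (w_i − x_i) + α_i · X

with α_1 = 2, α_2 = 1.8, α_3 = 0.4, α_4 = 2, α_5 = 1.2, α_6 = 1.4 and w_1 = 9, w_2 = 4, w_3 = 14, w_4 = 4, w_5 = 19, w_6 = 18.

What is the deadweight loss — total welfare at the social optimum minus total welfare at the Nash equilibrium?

∂u_i/∂x_i = α_i − 1, so household i contributes w_i if α_i > 1, else 0.
α_i > 1 for i ∈ {1, 2, 4, 5, 6}; NE contributions (9, 4, 0, 4, 19, 18), X = 54.
W^NE = Σw_i − X^NE + (Σα_i)·X^NE = 68 + 7.8·54 = 489.2.
Planner: ∂(Σu_j)/∂x_i = Σα_j − 1 = 7.8 > 0, so everyone contributes w_i; X^SO = 68, W^SO = 68 + 7.8·68 = 598.4.
Deadweight loss = 109.2.

109.2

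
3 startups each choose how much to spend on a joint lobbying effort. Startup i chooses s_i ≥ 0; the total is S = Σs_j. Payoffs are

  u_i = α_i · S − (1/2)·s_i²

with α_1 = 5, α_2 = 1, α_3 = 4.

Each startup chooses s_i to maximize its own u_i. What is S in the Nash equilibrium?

Startup i's FOC: ∂u_i/∂s_i = α_i − s_i = 0, so s_i* = α_i.
NE contributions = (5, 1, 4); S = 10.

10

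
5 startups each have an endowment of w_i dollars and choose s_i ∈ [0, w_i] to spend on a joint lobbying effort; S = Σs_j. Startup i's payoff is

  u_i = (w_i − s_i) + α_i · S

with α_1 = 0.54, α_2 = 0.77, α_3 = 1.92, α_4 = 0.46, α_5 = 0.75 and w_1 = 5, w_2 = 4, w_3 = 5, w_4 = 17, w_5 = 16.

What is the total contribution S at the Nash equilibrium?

5

∂u_i/∂s_i = α_i − 1, so startup i contributes w_i if α_i > 1, else 0.
α_i > 1 for i ∈ {3}; NE contributions (0, 0, 5, 0, 0), S = 5.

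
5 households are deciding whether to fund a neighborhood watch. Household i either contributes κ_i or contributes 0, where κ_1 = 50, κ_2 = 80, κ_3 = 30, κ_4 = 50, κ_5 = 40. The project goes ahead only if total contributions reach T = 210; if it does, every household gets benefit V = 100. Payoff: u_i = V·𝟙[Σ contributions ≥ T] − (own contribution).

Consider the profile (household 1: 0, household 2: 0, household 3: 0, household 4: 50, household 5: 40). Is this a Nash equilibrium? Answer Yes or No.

No

Total = 90 < 210: not provided.
Household 1 (pledges 0, payoff 0): pledging 50 → total 140, payoff -50. No gain.
Household 2 (pledges 0, payoff 0): pledging 80 → total 170, payoff -80. No gain.
Household 3 (pledges 0, payoff 0): pledging 30 → total 120, payoff -30. No gain.
Household 4 (pledges 50, payoff -50): dropping to 0 → total 40, payoff 0. Profitable deviation.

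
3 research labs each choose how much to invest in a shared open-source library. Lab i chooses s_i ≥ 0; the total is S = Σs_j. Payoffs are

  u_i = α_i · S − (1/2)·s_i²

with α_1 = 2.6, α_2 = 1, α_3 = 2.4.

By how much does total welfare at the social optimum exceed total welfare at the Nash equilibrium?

Lab i's FOC: ∂u_i/∂s_i = α_i − s_i = 0, so s_i* = α_i.
NE contributions = (2.6, 1, 2.4); S = 6.
W^NE = (Σα)·S − ½Σα_i² = 6² − ½·13.52 = 29.24.
Planner sets s_i = Σα_j = 6 for every i, so S^SO = 3·6 = 18.
W^SO = (Σα)·S^SO − ½·3·(Σα)² = (3/2)·6² = 54.
Deadweight loss = W^SO − W^NE = 24.76.

24.76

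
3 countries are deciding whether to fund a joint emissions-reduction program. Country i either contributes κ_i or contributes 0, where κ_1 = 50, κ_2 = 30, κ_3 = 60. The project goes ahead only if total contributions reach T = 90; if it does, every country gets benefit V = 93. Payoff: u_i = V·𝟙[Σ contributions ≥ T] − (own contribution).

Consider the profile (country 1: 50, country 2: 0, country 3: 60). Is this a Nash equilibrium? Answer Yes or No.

Yes

Total = 110 ≥ 90: provided.
Country 1 (pledges 50, payoff 43): dropping to 0 → total 60, payoff 0. No gain.
Country 2 (pledges 0, payoff 93): pledging 30 → total 140, payoff 63. No gain.
Country 3 (pledges 60, payoff 33): dropping to 0 → total 50, payoff 0. No gain.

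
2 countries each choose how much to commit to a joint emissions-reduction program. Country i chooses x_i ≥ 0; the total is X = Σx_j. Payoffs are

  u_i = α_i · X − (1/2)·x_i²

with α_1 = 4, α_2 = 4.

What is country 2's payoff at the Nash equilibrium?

Country i's FOC: ∂u_i/∂x_i = α_i − x_i = 0, so x_i* = α_i.
NE contributions = (4, 4); X = 8.
u_2 = α_2·X − ½·(x_2)² = 4·8 − ½·4² = 24.

24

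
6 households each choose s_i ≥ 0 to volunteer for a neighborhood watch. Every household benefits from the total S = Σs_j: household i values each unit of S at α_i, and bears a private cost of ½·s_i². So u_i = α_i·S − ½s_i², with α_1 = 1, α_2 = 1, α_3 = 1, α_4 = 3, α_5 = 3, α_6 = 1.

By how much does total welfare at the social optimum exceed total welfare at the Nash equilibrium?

Household i's FOC: ∂u_i/∂s_i = α_i − s_i = 0, so s_i* = α_i.
NE contributions = (1, 1, 1, 3, 3, 1); S = 10.
W^NE = (Σα)·S − ½Σα_i² = 10² − ½·22 = 89.
Planner sets s_i = Σα_j = 10 for every i, so S^SO = 6·10 = 60.
W^SO = (Σα)·S^SO − ½·6·(Σα)² = (6/2)·10² = 300.
Deadweight loss = W^SO − W^NE = 211.

211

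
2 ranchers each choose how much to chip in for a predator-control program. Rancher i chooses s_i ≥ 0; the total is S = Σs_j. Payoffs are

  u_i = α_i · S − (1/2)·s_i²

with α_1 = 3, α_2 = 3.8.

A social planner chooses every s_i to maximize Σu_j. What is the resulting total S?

Planner FOC: ∂(Σu_j)/∂s_i = (Σα_j) − s_i = 0, so s_i^SO = Σα_j = 6.8 for every i; S^SO = 13.6.

13.6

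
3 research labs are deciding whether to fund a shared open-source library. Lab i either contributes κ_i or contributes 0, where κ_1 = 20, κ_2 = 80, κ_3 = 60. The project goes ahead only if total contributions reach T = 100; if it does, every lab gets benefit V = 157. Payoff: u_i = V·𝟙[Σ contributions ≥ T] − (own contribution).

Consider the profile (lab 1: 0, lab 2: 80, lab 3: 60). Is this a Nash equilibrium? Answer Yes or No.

Total = 140 ≥ 100: provided.
Lab 1 (pledges 0, payoff 157): pledging 20 → total 160, payoff 137. No gain.
Lab 2 (pledges 80, payoff 77): dropping to 0 → total 60, payoff 0. No gain.
Lab 3 (pledges 60, payoff 97): dropping to 0 → total 80, payoff 0. No gain.

Yes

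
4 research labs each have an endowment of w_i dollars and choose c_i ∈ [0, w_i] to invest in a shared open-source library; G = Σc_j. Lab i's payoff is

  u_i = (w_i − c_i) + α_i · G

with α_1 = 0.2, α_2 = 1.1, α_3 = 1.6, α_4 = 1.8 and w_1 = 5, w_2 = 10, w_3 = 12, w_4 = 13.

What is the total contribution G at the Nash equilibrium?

35

∂u_i/∂c_i = α_i − 1, so lab i contributes w_i if α_i > 1, else 0.
α_i > 1 for i ∈ {2, 3, 4}; NE contributions (0, 10, 12, 13), G = 35.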